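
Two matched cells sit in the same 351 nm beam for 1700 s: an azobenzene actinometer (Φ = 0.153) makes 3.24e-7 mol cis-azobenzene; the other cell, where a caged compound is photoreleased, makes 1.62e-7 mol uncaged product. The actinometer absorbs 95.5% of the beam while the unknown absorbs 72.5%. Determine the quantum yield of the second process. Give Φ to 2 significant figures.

Φ = 0.10

Photons absorbed by the actinometer: 3.24e-7 / 0.153 = 2.118e-6 mol.
Incident flux: 2.118e-6 / 0.955 = 2.218e-6 einstein.
Absorbed by unknown: 0.725 × 2.218e-6 = 1.608e-6 mol.
Φ(unknown) = 1.62e-7 / 1.608e-6 = 0.10.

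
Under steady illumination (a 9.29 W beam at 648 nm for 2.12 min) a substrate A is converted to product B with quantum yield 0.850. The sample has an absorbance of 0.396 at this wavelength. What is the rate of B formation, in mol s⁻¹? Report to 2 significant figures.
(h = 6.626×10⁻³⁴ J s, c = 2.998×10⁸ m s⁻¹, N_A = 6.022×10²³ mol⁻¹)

2.6×10⁻⁵ mol s⁻¹

Photon energy at 648 nm: hc/λ = (6.626×10⁻³⁴)(2.998×10⁸)/(648×10⁻⁹) = 3.066×10⁻¹⁹ J.
Energy delivered: (9.29 W)(127.2 s) = 1182 J.
Photons incident: 1182 / 3.066×10⁻¹⁹ = 3.855×10²¹, i.e. 3.855×10²¹/6.022×10²³ = 0.006402 mol.
Fraction absorbed: 1 − 10^(−0.396) = 0.5982.
Photons absorbed: 0.5982 × 0.006402 = 0.003830 mol.
Product formed: 0.850 × 0.003830 = 0.003256 mol.
Rate: 0.003256 / 127.2 s = 2.6×10⁻⁵ mol s⁻¹.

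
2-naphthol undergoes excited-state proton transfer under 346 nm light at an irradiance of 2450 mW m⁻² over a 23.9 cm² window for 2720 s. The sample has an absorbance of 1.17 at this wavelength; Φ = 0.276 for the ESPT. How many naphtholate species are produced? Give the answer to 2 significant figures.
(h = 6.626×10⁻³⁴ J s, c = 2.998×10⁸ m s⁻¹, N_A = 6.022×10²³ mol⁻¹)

7.1×10¹⁸ species

Photon energy at 346 nm: hc/λ = (6.626×10⁻³⁴)(2.998×10⁸)/(346×10⁻⁹) = 5.741×10⁻¹⁹ J.
Energy delivered: (2450 mW m⁻²)(23.9×10⁻⁴ m²)(2720 s) = 15.93 J.
Photons incident: 15.93 / 5.741×10⁻¹⁹ = 2.775×10¹⁹, i.e. 2.775×10¹⁹/6.022×10²³ = 4.608×10⁻⁵ mol.
Fraction absorbed: 1 − 10^(−1.17) = 0.9324.
Photons absorbed: 0.9324 × 4.608×10⁻⁵ = 4.296×10⁻⁵ mol.
Product: Φ × n_abs = 0.276 × 4.296×10⁻⁵ = 1.186×10⁻⁵ mol.
As a count: 1.186×10⁻⁵ × 6.022×10²³ = 7.1×10¹⁸.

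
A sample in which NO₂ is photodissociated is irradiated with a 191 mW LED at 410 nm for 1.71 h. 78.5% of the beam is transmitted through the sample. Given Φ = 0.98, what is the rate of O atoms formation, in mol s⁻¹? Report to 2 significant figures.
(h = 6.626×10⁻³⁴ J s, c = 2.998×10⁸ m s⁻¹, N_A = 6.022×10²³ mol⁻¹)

1.4×10⁻⁷ mol s⁻¹

Photon energy at 410 nm: hc/λ = (6.626×10⁻³⁴)(2.998×10⁸)/(410×10⁻⁹) = 4.845×10⁻¹⁹ J.
Energy delivered: (191 mW)(6156 s) = 1176 J.
Photons incident: 1176 / 4.845×10⁻¹⁹ = 2.427×10²¹, i.e. 2.427×10²¹/6.022×10²³ = 0.004030 mol.
Fraction absorbed: 1 − 78.5/100 = 0.2150.
Photons absorbed: 0.2150 × 0.004030 = 8.665×10⁻⁴ mol.
Product formed: 0.98 × 8.665×10⁻⁴ = 8.492×10⁻⁴ mol.
Rate: 8.492×10⁻⁴ / 6156 s = 1.4×10⁻⁷ mol s⁻¹.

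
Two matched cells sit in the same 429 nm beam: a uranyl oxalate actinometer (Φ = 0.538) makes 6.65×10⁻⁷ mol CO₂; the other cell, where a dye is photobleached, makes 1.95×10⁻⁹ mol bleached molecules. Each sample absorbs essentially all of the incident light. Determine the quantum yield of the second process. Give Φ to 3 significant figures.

Φ = 0.00158

Photons absorbed by the actinometer: 6.65×10⁻⁷ / 0.538 = 1.236×10⁻⁶ mol.
Φ(unknown) = 1.95×10⁻⁹ / 1.236×10⁻⁶ = 0.00158.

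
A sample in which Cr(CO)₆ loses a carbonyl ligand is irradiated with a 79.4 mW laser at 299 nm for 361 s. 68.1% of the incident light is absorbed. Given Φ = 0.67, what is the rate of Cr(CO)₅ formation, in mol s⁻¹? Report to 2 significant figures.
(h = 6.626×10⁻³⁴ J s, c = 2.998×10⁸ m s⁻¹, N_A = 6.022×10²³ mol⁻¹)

9.1×10⁻⁸ mol s⁻¹

Photon energy at 299 nm: hc/λ = (6.626×10⁻³⁴)(2.998×10⁸)/(299×10⁻⁹) = 6.644×10⁻¹⁹ J.
Energy delivered: (79.4 mW)(361 s) = 28.66 J.
Photons incident: 28.66 / 6.644×10⁻¹⁹ = 4.314×10¹⁹, i.e. 4.314×10¹⁹/6.022×10²³ = 7.164×10⁻⁵ mol.
Photons absorbed: 0.681 × 7.164×10⁻⁵ = 4.879×10⁻⁵ mol.
Product formed: 0.67 × 4.879×10⁻⁵ = 3.269×10⁻⁵ mol.
Rate: 3.269×10⁻⁵ / 361 s = 9.1×10⁻⁸ mol s⁻¹.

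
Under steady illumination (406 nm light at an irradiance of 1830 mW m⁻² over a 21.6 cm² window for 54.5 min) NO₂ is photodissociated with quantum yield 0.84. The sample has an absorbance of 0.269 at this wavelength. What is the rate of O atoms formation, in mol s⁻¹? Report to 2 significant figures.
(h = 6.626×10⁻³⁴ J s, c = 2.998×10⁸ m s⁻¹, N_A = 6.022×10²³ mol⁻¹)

Photon energy at 406 nm: hc/λ = (6.626×10⁻³⁴)(2.998×10⁸)/(406×10⁻⁹) = 4.893×10⁻¹⁹ J.
Energy delivered: (1830 mW m⁻²)(21.6×10⁻⁴ m²)(3270 s) = 12.93 J.
Photons incident: 12.93 / 4.893×10⁻¹⁹ = 2.643×10¹⁹, i.e. 2.643×10¹⁹/6.022×10²³ = 4.389×10⁻⁵ mol.
Fraction absorbed: 1 − 10^(−0.269) = 0.4617.
Photons absorbed: 0.4617 × 4.389×10⁻⁵ = 2.026×10⁻⁵ mol.
Product formed: 0.84 × 2.026×10⁻⁵ = 1.702×10⁻⁵ mol.
Rate: 1.702×10⁻⁵ / 3270 s = 5.2×10⁻⁹ mol s⁻¹.

5.2×10⁻⁹ mol s⁻¹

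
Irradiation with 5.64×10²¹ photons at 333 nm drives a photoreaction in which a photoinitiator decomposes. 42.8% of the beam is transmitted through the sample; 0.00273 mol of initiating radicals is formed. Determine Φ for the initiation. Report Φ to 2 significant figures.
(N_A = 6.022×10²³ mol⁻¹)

Φ = 0.51

Moles of photons: 5.64×10²¹ / 6.022×10²³ = 0.009366 mol.
Fraction absorbed: 1 − 42.8/100 = 0.5720.
Photons absorbed: 0.5720 × 0.009366 = 0.005357 mol.
Φ = 0.00273 mol / 0.005357 mol photons = 0.51.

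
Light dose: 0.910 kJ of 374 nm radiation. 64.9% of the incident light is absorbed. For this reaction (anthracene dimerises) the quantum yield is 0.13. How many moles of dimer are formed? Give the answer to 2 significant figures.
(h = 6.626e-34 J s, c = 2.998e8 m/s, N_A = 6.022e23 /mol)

2.4e-4 mol

Photon energy at 374 nm: hc/λ = (6.626e-34)(2.998e8)/(374e-9) = 5.311e-19 J.
Incident energy: 0.910 kJ = 910 J.
Photons incident: 910 / 5.311e-19 = 1.713e21, i.e. 1.713e21/6.022e23 = 0.002845 mol.
Photons absorbed: 0.649 × 0.002845 = 0.001846 mol.
Product: Φ × n_abs = 0.13 × 0.001846 = 2.400e-4 mol.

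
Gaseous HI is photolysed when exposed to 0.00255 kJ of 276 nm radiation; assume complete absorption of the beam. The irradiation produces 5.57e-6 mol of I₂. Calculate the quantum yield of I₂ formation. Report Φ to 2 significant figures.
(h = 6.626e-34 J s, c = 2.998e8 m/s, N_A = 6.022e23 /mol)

Photon energy at 276 nm: hc/λ = (6.626e-34)(2.998e8)/(276e-9) = 7.197e-19 J.
Incident energy: 0.00255 kJ = 2.55 J.
Photons incident: 2.55 / 7.197e-19 = 3.543e18, i.e. 3.543e18/6.022e23 = 5.883e-6 mol.
Φ = 5.57e-6 mol / 5.883e-6 mol photons = 0.95.

Φ = 0.95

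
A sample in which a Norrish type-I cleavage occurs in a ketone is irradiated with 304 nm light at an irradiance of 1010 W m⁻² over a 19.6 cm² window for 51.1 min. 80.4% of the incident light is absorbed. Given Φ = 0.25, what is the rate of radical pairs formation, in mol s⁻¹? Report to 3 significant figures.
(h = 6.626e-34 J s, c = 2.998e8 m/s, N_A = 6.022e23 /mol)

1.01e-6 mol s⁻¹

Photon energy at 304 nm: hc/λ = (6.626e-34)(2.998e8)/(304e-9) = 6.534e-19 J.
Energy delivered: (1010 W m⁻²)(19.6e-4 m²)(3066 s) = 6069 J.
Photons incident: 6069 / 6.534e-19 = 9.288e21, i.e. 9.288e21/6.022e23 = 0.01542 mol.
Photons absorbed: 0.804 × 0.01542 = 0.01240 mol.
Product formed: 0.25 × 0.01240 = 0.003100 mol.
Rate: 0.003100 / 3066 s = 1.01e-6 mol s⁻¹.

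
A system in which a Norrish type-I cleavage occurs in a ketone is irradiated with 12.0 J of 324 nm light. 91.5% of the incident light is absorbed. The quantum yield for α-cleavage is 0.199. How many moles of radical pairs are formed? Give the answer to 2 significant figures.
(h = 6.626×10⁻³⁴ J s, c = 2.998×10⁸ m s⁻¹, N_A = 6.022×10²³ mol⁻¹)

Photon energy at 324 nm: hc/λ = (6.626×10⁻³⁴)(2.998×10⁸)/(324×10⁻⁹) = 6.131×10⁻¹⁹ J.
Photons incident: 12.0 / 6.131×10⁻¹⁹ = 1.957×10¹⁹, i.e. 1.957×10¹⁹/6.022×10²³ = 3.250×10⁻⁵ mol.
Photons absorbed: 0.915 × 3.250×10⁻⁵ = 2.974×10⁻⁵ mol.
Product: Φ × n_abs = 0.199 × 2.974×10⁻⁵ = 5.918×10⁻⁶ mol.

5.9×10⁻⁶ mol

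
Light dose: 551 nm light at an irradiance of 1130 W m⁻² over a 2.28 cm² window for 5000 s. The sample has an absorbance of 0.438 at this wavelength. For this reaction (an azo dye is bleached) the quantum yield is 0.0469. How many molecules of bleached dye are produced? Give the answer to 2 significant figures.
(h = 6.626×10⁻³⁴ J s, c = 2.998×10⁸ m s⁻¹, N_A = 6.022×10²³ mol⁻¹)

1.1×10²⁰ molecules

Photon energy at 551 nm: hc/λ = (6.626×10⁻³⁴)(2.998×10⁸)/(551×10⁻⁹) = 3.605×10⁻¹⁹ J.
Energy delivered: (1130 W m⁻²)(2.28×10⁻⁴ m²)(5000 s) = 1288 J.
Photons incident: 1288 / 3.605×10⁻¹⁹ = 3.573×10²¹, i.e. 3.573×10²¹/6.022×10²³ = 0.005933 mol.
Fraction absorbed: 1 − 10^(−0.438) = 0.6352.
Photons absorbed: 0.6352 × 0.005933 = 0.003769 mol.
Product: Φ × n_abs = 0.0469 × 0.003769 = 1.768×10⁻⁴ mol.
As a count: 1.768×10⁻⁴ × 6.022×10²³ = 1.1×10²⁰.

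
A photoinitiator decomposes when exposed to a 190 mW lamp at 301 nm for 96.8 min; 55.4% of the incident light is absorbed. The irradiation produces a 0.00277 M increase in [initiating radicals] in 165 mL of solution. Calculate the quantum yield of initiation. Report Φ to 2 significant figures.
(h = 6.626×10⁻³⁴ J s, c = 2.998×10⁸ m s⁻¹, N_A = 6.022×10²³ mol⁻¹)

Product: (0.00277 M)(0.165 L) = 4.571×10⁻⁴ mol.
Photon energy at 301 nm: hc/λ = (6.626×10⁻³⁴)(2.998×10⁸)/(301×10⁻⁹) = 6.600×10⁻¹⁹ J.
Energy delivered: (190 mW)(5808 s) = 1104 J.
Photons incident: 1104 / 6.600×10⁻¹⁹ = 1.673×10²¹, i.e. 1.673×10²¹/6.022×10²³ = 0.002778 mol.
Photons absorbed: 0.554 × 0.002778 = 0.001539 mol.
Φ = 4.571×10⁻⁴ mol / 0.001539 mol photons = 0.30.

Φ = 0.30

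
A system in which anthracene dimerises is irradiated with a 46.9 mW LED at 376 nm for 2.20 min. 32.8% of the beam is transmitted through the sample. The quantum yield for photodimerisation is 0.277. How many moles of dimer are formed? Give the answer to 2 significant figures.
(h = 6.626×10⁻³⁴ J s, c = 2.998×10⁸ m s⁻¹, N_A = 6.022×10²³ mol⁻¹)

Photon energy at 376 nm: hc/λ = (6.626×10⁻³⁴)(2.998×10⁸)/(376×10⁻⁹) = 5.283×10⁻¹⁹ J.
Energy delivered: (46.9 mW)(132 s) = 6.191 J.
Photons incident: 6.191 / 5.283×10⁻¹⁹ = 1.172×10¹⁹, i.e. 1.172×10¹⁹/6.022×10²³ = 1.946×10⁻⁵ mol.
Fraction absorbed: 1 − 32.8/100 = 0.6720.
Photons absorbed: 0.6720 × 1.946×10⁻⁵ = 1.308×10⁻⁵ mol.
Product: Φ × n_abs = 0.277 × 1.308×10⁻⁵ = 3.623×10⁻⁶ mol.

3.6×10⁻⁶ mol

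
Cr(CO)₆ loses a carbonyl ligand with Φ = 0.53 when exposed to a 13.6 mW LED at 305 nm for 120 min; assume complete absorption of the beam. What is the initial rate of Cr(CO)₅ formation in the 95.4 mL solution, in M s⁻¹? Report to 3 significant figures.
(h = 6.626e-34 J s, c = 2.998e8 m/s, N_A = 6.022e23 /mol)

Photon energy at 305 nm: hc/λ = (6.626e-34)(2.998e8)/(305e-9) = 6.513e-19 J.
Energy delivered: (13.6 mW)(7200 s) = 97.92 J.
Photons incident: 97.92 / 6.513e-19 = 1.503e20, i.e. 1.503e20/6.022e23 = 2.496e-4 mol.
Product formed: 0.53 × 2.496e-4 = 1.323e-4 mol.
Rate: 1.323e-4 mol / (7200 s × 0.0954 L) = 1.93e-7 M s⁻¹.

1.93e-7 M s⁻¹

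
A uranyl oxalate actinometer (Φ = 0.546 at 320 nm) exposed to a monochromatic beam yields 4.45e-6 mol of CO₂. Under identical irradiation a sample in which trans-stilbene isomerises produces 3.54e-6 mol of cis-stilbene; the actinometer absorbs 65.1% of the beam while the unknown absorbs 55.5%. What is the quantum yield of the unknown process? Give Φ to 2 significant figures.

Photons absorbed by the actinometer: 4.45e-6 / 0.546 = 8.150e-6 mol.
Incident flux: 8.150e-6 / 0.651 = 1.252e-5 einstein.
Absorbed by unknown: 0.555 × 1.252e-5 = 6.949e-6 mol.
Φ(unknown) = 3.54e-6 / 6.949e-6 = 0.51.

Φ = 0.51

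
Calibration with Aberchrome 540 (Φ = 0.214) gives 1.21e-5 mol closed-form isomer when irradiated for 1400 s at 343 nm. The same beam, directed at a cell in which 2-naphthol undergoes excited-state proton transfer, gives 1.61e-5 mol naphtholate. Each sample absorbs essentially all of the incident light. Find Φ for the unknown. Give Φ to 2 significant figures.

Photons absorbed by the actinometer: 1.21e-5 / 0.214 = 5.654e-5 mol.
Φ(unknown) = 1.61e-5 / 5.654e-5 = 0.28.

Φ = 0.28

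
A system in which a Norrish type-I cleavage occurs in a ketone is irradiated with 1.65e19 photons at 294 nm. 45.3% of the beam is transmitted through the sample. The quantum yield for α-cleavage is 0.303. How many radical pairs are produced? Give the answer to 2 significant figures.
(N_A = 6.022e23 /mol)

2.7e18 radical pairs

Moles of photons: 1.65e19 / 6.022e23 = 2.740e-5 mol.
Fraction absorbed: 1 − 45.3/100 = 0.5470.
Photons absorbed: 0.5470 × 2.740e-5 = 1.499e-5 mol.
Product: Φ × n_abs = 0.303 × 1.499e-5 = 4.542e-6 mol.
As a count: 4.542e-6 × 6.022e23 = 2.7e18.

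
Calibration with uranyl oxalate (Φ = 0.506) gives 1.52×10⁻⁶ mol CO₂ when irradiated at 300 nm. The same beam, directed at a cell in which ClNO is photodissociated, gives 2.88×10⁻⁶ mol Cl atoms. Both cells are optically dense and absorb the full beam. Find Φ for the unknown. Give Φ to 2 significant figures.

Photons absorbed by the actinometer: 1.52×10⁻⁶ / 0.506 = 3.004×10⁻⁶ mol.
Φ(unknown) = 2.88×10⁻⁶ / 3.004×10⁻⁶ = 0.96.

Φ = 0.96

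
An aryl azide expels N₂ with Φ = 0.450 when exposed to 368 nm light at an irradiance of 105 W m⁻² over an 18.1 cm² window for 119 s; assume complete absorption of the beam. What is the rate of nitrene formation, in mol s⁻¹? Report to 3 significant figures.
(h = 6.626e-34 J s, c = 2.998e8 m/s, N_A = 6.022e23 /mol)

2.63e-7 mol s⁻¹

Photon energy at 368 nm: hc/λ = (6.626e-34)(2.998e8)/(368e-9) = 5.398e-19 J.
Energy delivered: (105 W m⁻²)(18.1e-4 m²)(119 s) = 22.62 J.
Photons incident: 22.62 / 5.398e-19 = 4.190e19, i.e. 4.190e19/6.022e23 = 6.958e-5 mol.
Product formed: 0.450 × 6.958e-5 = 3.131e-5 mol.
Rate: 3.131e-5 / 119 s = 2.63e-7 mol s⁻¹.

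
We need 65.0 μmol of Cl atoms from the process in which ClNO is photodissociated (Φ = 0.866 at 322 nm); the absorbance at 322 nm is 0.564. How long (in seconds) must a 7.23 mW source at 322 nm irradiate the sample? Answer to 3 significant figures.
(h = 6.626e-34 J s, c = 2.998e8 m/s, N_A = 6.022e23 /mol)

Product: 65.0 μmol = 6.50e-5 mol.
Photons that must be absorbed: 6.50e-5 / 0.866 = 7.506e-5 mol.
Fraction absorbed: 1 − 10^(−0.564) = 0.7271.
Incident photons needed: 7.506e-5 / 0.7271 = 1.032e-4 mol.
Photon energy: hc/λ = 6.169e-19 J; per mole, 3.715e5 J mol⁻¹.
Energy required: 1.032e-4 × 3.715e5 = 38.34 J.
Time: 38.34 J / 0.00723 W = 5300 s.

t ≈ 5300 s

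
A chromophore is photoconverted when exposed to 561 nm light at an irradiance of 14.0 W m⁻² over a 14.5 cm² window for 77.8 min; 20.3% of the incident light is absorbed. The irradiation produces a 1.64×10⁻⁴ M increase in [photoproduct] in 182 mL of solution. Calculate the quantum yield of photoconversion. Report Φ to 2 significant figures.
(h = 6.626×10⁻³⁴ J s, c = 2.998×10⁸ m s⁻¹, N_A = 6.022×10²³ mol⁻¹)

Product: (1.64×10⁻⁴ M)(0.182 L) = 2.985×10⁻⁵ mol.
Photon energy at 561 nm: hc/λ = (6.626×10⁻³⁴)(2.998×10⁸)/(561×10⁻⁹) = 3.541×10⁻¹⁹ J.
Energy delivered: (14.0 W m⁻²)(14.5×10⁻⁴ m²)(4668 s) = 94.76 J.
Photons incident: 94.76 / 3.541×10⁻¹⁹ = 2.676×10²⁰, i.e. 2.676×10²⁰/6.022×10²³ = 4.444×10⁻⁴ mol.
Photons absorbed: 0.203 × 4.444×10⁻⁴ = 9.021×10⁻⁵ mol.
Φ = 2.985×10⁻⁵ mol / 9.021×10⁻⁵ mol photons = 0.33.

Φ = 0.33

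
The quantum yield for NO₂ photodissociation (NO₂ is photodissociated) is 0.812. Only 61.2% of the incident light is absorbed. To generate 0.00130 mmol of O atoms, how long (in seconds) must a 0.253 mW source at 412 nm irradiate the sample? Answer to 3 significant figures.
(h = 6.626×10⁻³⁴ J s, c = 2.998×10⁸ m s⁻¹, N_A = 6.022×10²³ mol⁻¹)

t ≈ 3000 s

Product: 0.00130 mmol = 1.30×10⁻⁶ mol.
Photons that must be absorbed: 1.30×10⁻⁶ / 0.812 = 1.601×10⁻⁶ mol.
Incident photons needed: 1.601×10⁻⁶ / 0.612 = 2.616×10⁻⁶ mol.
Photon energy: hc/λ = 4.822×10⁻¹⁹ J; per mole, 2.904×10⁵ J mol⁻¹.
Energy required: 2.616×10⁻⁶ × 2.904×10⁵ = 0.7597 J.
Time: 0.7597 J / 0.000253 W = 3000 s.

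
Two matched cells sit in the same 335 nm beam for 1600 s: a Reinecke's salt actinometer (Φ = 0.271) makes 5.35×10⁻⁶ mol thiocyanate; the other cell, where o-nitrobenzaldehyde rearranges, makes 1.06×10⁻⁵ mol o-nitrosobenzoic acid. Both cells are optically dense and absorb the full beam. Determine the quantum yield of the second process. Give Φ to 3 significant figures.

Φ = 0.537

Photons absorbed by the actinometer: 5.35×10⁻⁶ / 0.271 = 1.974×10⁻⁵ mol.
Φ(unknown) = 1.06×10⁻⁵ / 1.974×10⁻⁵ = 0.537.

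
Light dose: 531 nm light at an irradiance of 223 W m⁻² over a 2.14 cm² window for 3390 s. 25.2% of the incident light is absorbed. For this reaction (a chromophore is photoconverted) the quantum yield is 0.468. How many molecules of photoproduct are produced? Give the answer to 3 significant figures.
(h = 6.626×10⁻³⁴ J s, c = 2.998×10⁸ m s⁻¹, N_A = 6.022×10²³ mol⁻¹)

Photon energy at 531 nm: hc/λ = (6.626×10⁻³⁴)(2.998×10⁸)/(531×10⁻⁹) = 3.741×10⁻¹⁹ J.
Energy delivered: (223 W m⁻²)(2.14×10⁻⁴ m²)(3390 s) = 161.8 J.
Photons incident: 161.8 / 3.741×10⁻¹⁹ = 4.325×10²⁰, i.e. 4.325×10²⁰/6.022×10²³ = 7.182×10⁻⁴ mol.
Photons absorbed: 0.252 × 7.182×10⁻⁴ = 1.810×10⁻⁴ mol.
Product: Φ × n_abs = 0.468 × 1.810×10⁻⁴ = 8.471×10⁻⁵ mol.
As a count: 8.471×10⁻⁵ × 6.022×10²³ = 5.10×10¹⁹.

5.10×10¹⁹ molecules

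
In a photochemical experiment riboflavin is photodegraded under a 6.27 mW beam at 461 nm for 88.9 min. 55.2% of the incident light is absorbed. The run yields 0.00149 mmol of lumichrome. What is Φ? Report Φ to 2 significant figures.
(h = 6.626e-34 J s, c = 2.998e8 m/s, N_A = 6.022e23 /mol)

Φ = 0.021

Product: 0.00149 mmol = 1.49e-6 mol.
Photon energy at 461 nm: hc/λ = (6.626e-34)(2.998e8)/(461e-9) = 4.309e-19 J.
Energy delivered: (6.27 mW)(5334 s) = 33.44 J.
Photons incident: 33.44 / 4.309e-19 = 7.761e19, i.e. 7.761e19/6.022e23 = 1.289e-4 mol.
Photons absorbed: 0.552 × 1.289e-4 = 7.115e-5 mol.
Φ = 1.49e-6 mol / 7.115e-5 mol photons = 0.021.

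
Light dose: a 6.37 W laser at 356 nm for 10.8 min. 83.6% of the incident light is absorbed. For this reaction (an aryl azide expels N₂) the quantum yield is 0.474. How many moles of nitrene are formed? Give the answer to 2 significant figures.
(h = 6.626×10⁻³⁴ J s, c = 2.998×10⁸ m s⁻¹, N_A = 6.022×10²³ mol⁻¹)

0.0049 mol

Photon energy at 356 nm: hc/λ = (6.626×10⁻³⁴)(2.998×10⁸)/(356×10⁻⁹) = 5.580×10⁻¹⁹ J.
Energy delivered: (6.37 W)(648 s) = 4128 J.
Photons incident: 4128 / 5.580×10⁻¹⁹ = 7.398×10²¹, i.e. 7.398×10²¹/6.022×10²³ = 0.01228 mol.
Photons absorbed: 0.836 × 0.01228 = 0.01027 mol.
Product: Φ × n_abs = 0.474 × 0.01027 = 0.004868 mol.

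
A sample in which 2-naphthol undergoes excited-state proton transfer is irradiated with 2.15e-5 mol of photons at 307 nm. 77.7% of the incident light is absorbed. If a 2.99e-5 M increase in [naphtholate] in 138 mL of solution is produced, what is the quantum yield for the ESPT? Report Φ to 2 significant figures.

Product: (2.99e-5 M)(0.138 L) = 4.126e-6 mol.
Photons absorbed: 0.777 × 2.15e-5 = 1.671e-5 mol.
Φ = 4.126e-6 mol / 1.671e-5 mol photons = 0.25.

Φ = 0.25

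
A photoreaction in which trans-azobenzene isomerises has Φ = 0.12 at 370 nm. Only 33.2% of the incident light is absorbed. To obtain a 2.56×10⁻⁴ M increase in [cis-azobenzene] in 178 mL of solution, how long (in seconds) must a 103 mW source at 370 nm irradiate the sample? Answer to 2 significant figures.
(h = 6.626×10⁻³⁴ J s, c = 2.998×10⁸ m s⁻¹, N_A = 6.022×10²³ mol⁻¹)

Product: (2.56×10⁻⁴ M)(0.178 L) = 4.557×10⁻⁵ mol.
Photons that must be absorbed: 4.557×10⁻⁵ / 0.12 = 3.798×10⁻⁴ mol.
Incident photons needed: 3.798×10⁻⁴ / 0.332 = 0.001144 mol.
Photon energy: hc/λ = 5.369×10⁻¹⁹ J; per mole, 3.233×10⁵ J mol⁻¹.
Energy required: 0.001144 × 3.233×10⁵ = 369.9 J.
Time: 369.9 J / 0.103 W = 3600 s.

t ≈ 3600 s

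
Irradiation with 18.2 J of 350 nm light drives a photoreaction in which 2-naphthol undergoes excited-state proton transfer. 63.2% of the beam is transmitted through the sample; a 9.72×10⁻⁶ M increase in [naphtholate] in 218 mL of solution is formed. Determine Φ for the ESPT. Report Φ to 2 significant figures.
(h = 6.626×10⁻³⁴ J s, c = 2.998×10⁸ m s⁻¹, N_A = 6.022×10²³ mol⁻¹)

Product: (9.72×10⁻⁶ M)(0.218 L) = 2.119×10⁻⁶ mol.
Photon energy at 350 nm: hc/λ = (6.626×10⁻³⁴)(2.998×10⁸)/(350×10⁻⁹) = 5.676×10⁻¹⁹ J.
Photons incident: 18.2 / 5.676×10⁻¹⁹ = 3.206×10¹⁹, i.e. 3.206×10¹⁹/6.022×10²³ = 5.324×10⁻⁵ mol.
Fraction absorbed: 1 − 63.2/100 = 0.3680.
Photons absorbed: 0.3680 × 5.324×10⁻⁵ = 1.959×10⁻⁵ mol.
Φ = 2.119×10⁻⁶ mol / 1.959×10⁻⁵ mol photons = 0.11.

Φ = 0.11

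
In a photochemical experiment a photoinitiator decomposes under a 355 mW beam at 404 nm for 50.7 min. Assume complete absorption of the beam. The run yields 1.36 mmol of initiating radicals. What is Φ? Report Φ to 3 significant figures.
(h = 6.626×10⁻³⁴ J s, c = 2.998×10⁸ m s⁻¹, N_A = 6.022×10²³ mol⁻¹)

Φ = 0.373

Product: 1.36 mmol = 0.00136 mol.
Photon energy at 404 nm: hc/λ = (6.626×10⁻³⁴)(2.998×10⁸)/(404×10⁻⁹) = 4.917×10⁻¹⁹ J.
Energy delivered: (355 mW)(3042 s) = 1080 J.
Photons incident: 1080 / 4.917×10⁻¹⁹ = 2.196×10²¹, i.e. 2.196×10²¹/6.022×10²³ = 0.003647 mol.
Φ = 0.00136 mol / 0.003647 mol photons = 0.373.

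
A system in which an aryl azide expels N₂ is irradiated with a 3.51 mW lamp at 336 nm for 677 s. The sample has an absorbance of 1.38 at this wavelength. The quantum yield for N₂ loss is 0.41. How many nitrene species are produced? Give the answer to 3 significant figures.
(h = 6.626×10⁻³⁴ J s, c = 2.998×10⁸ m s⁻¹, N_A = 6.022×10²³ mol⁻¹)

Photon energy at 336 nm: hc/λ = (6.626×10⁻³⁴)(2.998×10⁸)/(336×10⁻⁹) = 5.912×10⁻¹⁹ J.
Energy delivered: (3.51 mW)(677 s) = 2.376 J.
Photons incident: 2.376 / 5.912×10⁻¹⁹ = 4.019×10¹⁸, i.e. 4.019×10¹⁸/6.022×10²³ = 6.674×10⁻⁶ mol.
Fraction absorbed: 1 − 10^(−1.38) = 0.9583.
Photons absorbed: 0.9583 × 6.674×10⁻⁶ = 6.396×10⁻⁶ mol.
Product: Φ × n_abs = 0.41 × 6.396×10⁻⁶ = 2.622×10⁻⁶ mol.
As a count: 2.622×10⁻⁶ × 6.022×10²³ = 1.58×10¹⁸.

1.58×10¹⁸ species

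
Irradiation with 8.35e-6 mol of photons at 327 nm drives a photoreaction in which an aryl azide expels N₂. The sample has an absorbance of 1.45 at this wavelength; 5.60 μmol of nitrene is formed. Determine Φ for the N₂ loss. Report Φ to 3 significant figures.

Product: 5.60 μmol = 5.60e-6 mol.
Fraction absorbed: 1 − 10^(−1.45) = 0.9645.
Photons absorbed: 0.9645 × 8.35e-6 = 8.054e-6 mol.
Φ = 5.60e-6 mol / 8.054e-6 mol photons = 0.695.

Φ = 0.695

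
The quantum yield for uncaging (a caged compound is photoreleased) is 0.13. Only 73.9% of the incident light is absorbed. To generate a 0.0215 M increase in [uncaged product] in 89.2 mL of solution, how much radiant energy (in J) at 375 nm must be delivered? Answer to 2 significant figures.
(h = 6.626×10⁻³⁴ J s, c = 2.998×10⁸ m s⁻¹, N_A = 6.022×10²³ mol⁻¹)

6400 J

Product: (0.0215 M)(0.0892 L) = 0.001918 mol.
Photons that must be absorbed: 0.001918 / 0.13 = 0.01475 mol.
Incident photons needed: 0.01475 / 0.739 = 0.01996 mol.
Photon energy: hc/λ = 5.297×10⁻¹⁹ J; per mole, 3.190×10⁵ J mol⁻¹.
Energy required: 0.01996 × 3.190×10⁵ = 6400 J.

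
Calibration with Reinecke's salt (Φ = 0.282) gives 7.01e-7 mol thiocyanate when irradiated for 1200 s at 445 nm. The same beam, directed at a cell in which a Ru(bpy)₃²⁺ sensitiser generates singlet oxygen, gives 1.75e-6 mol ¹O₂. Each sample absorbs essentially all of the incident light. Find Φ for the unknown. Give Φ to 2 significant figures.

Φ = 0.70

Photons absorbed by the actinometer: 7.01e-7 / 0.282 = 2.486e-6 mol.
Φ(unknown) = 1.75e-6 / 2.486e-6 = 0.70.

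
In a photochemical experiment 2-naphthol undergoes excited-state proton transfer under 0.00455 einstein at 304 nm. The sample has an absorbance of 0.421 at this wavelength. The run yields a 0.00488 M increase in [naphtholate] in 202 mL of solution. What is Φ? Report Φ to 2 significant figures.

Φ = 0.35

Product: (0.00488 M)(0.202 L) = 9.858×10⁻⁴ mol.
Fraction absorbed: 1 − 10^(−0.421) = 0.6207.
Photons absorbed: 0.6207 × 0.00455 = 0.002824 mol.
Φ = 9.858×10⁻⁴ mol / 0.002824 mol photons = 0.35.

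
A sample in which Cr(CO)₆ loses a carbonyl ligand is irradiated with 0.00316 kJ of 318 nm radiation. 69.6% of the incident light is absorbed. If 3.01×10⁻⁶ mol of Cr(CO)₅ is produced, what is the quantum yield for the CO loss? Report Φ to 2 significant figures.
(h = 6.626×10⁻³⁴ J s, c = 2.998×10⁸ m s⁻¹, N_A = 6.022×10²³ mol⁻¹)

Photon energy at 318 nm: hc/λ = (6.626×10⁻³⁴)(2.998×10⁸)/(318×10⁻⁹) = 6.247×10⁻¹⁹ J.
Incident energy: 0.00316 kJ = 3.16 J.
Photons incident: 3.16 / 6.247×10⁻¹⁹ = 5.058×10¹⁸, i.e. 5.058×10¹⁸/6.022×10²³ = 8.399×10⁻⁶ mol.
Photons absorbed: 0.696 × 8.399×10⁻⁶ = 5.846×10⁻⁶ mol.
Φ = 3.01×10⁻⁶ mol / 5.846×10⁻⁶ mol photons = 0.51.

Φ = 0.51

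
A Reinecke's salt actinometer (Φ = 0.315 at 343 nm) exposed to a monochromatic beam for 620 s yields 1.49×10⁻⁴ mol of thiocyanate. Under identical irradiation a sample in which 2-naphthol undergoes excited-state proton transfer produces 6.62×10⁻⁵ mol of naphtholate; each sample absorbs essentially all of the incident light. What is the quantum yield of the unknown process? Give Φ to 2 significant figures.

Φ = 0.14

Photons absorbed by the actinometer: 1.49×10⁻⁴ / 0.315 = 4.730×10⁻⁴ mol.
Φ(unknown) = 6.62×10⁻⁵ / 4.730×10⁻⁴ = 0.14.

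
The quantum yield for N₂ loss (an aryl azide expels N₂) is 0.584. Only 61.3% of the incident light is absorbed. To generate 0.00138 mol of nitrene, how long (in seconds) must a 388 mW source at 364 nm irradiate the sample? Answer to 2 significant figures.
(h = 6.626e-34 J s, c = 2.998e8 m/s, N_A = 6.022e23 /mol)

t ≈ 3300 s

Photons that must be absorbed: 0.00138 / 0.584 = 0.002363 mol.
Incident photons needed: 0.002363 / 0.613 = 0.003855 mol.
Photon energy: hc/λ = 5.457e-19 J; per mole, 3.286e5 J mol⁻¹.
Energy required: 0.003855 × 3.286e5 = 1267 J.
Time: 1267 J / 0.388 W = 3300 s.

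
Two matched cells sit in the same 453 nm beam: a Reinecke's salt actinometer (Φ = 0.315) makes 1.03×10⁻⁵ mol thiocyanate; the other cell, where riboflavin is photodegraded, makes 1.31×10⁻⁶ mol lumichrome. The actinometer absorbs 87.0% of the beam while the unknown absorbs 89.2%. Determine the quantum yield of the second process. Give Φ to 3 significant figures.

Φ = 0.0391

Photons absorbed by the actinometer: 1.03×10⁻⁵ / 0.315 = 3.270×10⁻⁵ mol.
Incident flux: 3.270×10⁻⁵ / 0.870 = 3.759×10⁻⁵ einstein.
Absorbed by unknown: 0.892 × 3.759×10⁻⁵ = 3.353×10⁻⁵ mol.
Φ(unknown) = 1.31×10⁻⁶ / 3.353×10⁻⁵ = 0.0391.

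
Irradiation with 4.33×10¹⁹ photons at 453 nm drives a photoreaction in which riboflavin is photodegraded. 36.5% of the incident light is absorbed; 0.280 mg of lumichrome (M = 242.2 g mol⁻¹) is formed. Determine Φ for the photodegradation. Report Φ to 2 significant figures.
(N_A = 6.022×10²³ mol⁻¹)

Φ = 0.044

Product: 0.280 mg / 242.2 g mol⁻¹ = 1.156×10⁻⁶ mol.
Moles of photons: 4.33×10¹⁹ / 6.022×10²³ = 7.190×10⁻⁵ mol.
Photons absorbed: 0.365 × 7.190×10⁻⁵ = 2.624×10⁻⁵ mol.
Φ = 1.156×10⁻⁶ mol / 2.624×10⁻⁵ mol photons = 0.044.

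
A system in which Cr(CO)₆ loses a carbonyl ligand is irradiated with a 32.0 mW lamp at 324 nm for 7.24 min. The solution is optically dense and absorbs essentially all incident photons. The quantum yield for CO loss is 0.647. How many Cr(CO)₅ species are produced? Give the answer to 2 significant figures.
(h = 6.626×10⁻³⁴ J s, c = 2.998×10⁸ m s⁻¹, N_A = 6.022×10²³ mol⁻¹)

1.5×10¹⁹ species

Photon energy at 324 nm: hc/λ = (6.626×10⁻³⁴)(2.998×10⁸)/(324×10⁻⁹) = 6.131×10⁻¹⁹ J.
Energy delivered: (32.0 mW)(434.4 s) = 13.90 J.
Photons incident: 13.90 / 6.131×10⁻¹⁹ = 2.267×10¹⁹, i.e. 2.267×10¹⁹/6.022×10²³ = 3.765×10⁻⁵ mol.
Product: Φ × n_abs = 0.647 × 3.765×10⁻⁵ = 2.436×10⁻⁵ mol.
As a count: 2.436×10⁻⁵ × 6.022×10²³ = 1.5×10¹⁹.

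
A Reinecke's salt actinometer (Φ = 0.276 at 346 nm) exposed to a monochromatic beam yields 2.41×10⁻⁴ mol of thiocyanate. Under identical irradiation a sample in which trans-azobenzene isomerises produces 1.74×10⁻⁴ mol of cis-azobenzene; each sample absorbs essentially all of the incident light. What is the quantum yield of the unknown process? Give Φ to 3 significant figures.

Φ = 0.199

Photons absorbed by the actinometer: 2.41×10⁻⁴ / 0.276 = 8.732×10⁻⁴ mol.
Φ(unknown) = 1.74×10⁻⁴ / 8.732×10⁻⁴ = 0.199.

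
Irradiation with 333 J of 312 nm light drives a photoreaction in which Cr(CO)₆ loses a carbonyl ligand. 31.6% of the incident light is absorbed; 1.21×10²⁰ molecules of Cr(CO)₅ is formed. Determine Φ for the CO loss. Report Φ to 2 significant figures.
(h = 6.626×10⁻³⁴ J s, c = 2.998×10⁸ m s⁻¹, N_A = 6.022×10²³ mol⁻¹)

Product: 1.21×10²⁰ / 6.022×10²³ = 2.009×10⁻⁴ mol.
Photon energy at 312 nm: hc/λ = (6.626×10⁻³⁴)(2.998×10⁸)/(312×10⁻⁹) = 6.367×10⁻¹⁹ J.
Photons incident: 333 / 6.367×10⁻¹⁹ = 5.230×10²⁰, i.e. 5.230×10²⁰/6.022×10²³ = 8.685×10⁻⁴ mol.
Photons absorbed: 0.316 × 8.685×10⁻⁴ = 2.744×10⁻⁴ mol.
Φ = 2.009×10⁻⁴ mol / 2.744×10⁻⁴ mol photons = 0.73.

Φ = 0.73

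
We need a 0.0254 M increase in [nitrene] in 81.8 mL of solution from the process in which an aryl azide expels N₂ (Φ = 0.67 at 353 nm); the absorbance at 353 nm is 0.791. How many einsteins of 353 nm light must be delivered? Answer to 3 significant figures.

0.00370 einstein

Product: (0.0254 M)(0.0818 L) = 0.002078 mol.
Photons that must be absorbed: 0.002078 / 0.67 = 0.003101 mol.
Fraction absorbed: 1 − 10^(−0.791) = 0.8382.
Incident photons needed: 0.003101 / 0.8382 = 0.003700 mol.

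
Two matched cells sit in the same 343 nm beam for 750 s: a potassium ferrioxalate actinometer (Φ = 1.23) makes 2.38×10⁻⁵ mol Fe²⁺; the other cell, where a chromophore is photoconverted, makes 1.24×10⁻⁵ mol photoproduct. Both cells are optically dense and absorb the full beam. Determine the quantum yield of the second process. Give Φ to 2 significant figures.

Photons absorbed by the actinometer: 2.38×10⁻⁵ / 1.23 = 1.935×10⁻⁵ mol.
Φ(unknown) = 1.24×10⁻⁵ / 1.935×10⁻⁵ = 0.64.

Φ = 0.64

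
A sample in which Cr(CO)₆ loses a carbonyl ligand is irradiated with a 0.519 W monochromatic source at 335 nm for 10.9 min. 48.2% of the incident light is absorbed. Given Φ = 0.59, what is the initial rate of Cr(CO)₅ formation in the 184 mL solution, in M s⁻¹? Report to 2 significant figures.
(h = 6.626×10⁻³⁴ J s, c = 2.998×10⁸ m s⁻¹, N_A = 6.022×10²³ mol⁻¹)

Photon energy at 335 nm: hc/λ = (6.626×10⁻³⁴)(2.998×10⁸)/(335×10⁻⁹) = 5.930×10⁻¹⁹ J.
Energy delivered: (0.519 W)(654 s) = 339.4 J.
Photons incident: 339.4 / 5.930×10⁻¹⁹ = 5.723×10²⁰, i.e. 5.723×10²⁰/6.022×10²³ = 9.503×10⁻⁴ mol.
Photons absorbed: 0.482 × 9.503×10⁻⁴ = 4.580×10⁻⁴ mol.
Product formed: 0.59 × 4.580×10⁻⁴ = 2.702×10⁻⁴ mol.
Rate: 2.702×10⁻⁴ mol / (654 s × 0.184 L) = 2.2×10⁻⁶ M s⁻¹.

2.2×10⁻⁶ M s⁻¹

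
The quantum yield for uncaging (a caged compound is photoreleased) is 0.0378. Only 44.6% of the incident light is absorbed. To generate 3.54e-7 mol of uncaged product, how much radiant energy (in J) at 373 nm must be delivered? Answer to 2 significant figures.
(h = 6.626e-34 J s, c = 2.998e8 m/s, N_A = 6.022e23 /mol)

Photons that must be absorbed: 3.54e-7 / 0.0378 = 9.365e-6 mol.
Incident photons needed: 9.365e-6 / 0.446 = 2.100e-5 mol.
Photon energy: hc/λ = 5.326e-19 J; per mole, 3.207e5 J mol⁻¹.
Energy required: 2.100e-5 × 3.207e5 = 6.7 J.

6.7 J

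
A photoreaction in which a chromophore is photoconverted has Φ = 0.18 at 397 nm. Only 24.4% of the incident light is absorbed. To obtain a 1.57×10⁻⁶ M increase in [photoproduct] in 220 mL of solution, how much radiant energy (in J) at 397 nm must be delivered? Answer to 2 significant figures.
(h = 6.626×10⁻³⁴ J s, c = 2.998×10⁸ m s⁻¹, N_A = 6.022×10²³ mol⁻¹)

Product: (1.57×10⁻⁶ M)(0.22 L) = 3.454×10⁻⁷ mol.
Photons that must be absorbed: 3.454×10⁻⁷ / 0.18 = 1.919×10⁻⁶ mol.
Incident photons needed: 1.919×10⁻⁶ / 0.244 = 7.865×10⁻⁶ mol.
Photon energy: hc/λ = 5.004×10⁻¹⁹ J; per mole, 3.013×10⁵ J mol⁻¹.
Energy required: 7.865×10⁻⁶ × 3.013×10⁵ = 2.4 J.

2.4 J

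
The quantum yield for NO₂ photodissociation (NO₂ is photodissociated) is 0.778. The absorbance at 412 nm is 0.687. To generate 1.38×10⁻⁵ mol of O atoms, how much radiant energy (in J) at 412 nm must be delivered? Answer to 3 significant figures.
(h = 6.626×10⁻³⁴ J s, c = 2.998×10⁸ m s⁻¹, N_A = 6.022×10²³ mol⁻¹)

Photons that must be absorbed: 1.38×10⁻⁵ / 0.778 = 1.774×10⁻⁵ mol.
Fraction absorbed: 1 − 10^(−0.687) = 0.7944.
Incident photons needed: 1.774×10⁻⁵ / 0.7944 = 2.233×10⁻⁵ mol.
Photon energy: hc/λ = 4.822×10⁻¹⁹ J; per mole, 2.904×10⁵ J mol⁻¹.
Energy required: 2.233×10⁻⁵ × 2.904×10⁵ = 6.48 J.

6.48 J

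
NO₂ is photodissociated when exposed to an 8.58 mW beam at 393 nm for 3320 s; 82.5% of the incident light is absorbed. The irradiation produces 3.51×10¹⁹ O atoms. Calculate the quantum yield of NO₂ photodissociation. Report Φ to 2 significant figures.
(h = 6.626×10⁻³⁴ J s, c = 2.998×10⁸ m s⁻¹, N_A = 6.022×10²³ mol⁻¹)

Product: 3.51×10¹⁹ / 6.022×10²³ = 5.829×10⁻⁵ mol.
Photon energy at 393 nm: hc/λ = (6.626×10⁻³⁴)(2.998×10⁸)/(393×10⁻⁹) = 5.055×10⁻¹⁹ J.
Energy delivered: (8.58 mW)(3320 s) = 28.49 J.
Photons incident: 28.49 / 5.055×10⁻¹⁹ = 5.636×10¹⁹, i.e. 5.636×10¹⁹/6.022×10²³ = 9.359×10⁻⁵ mol.
Photons absorbed: 0.825 × 9.359×10⁻⁵ = 7.721×10⁻⁵ mol.
Φ = 5.829×10⁻⁵ mol / 7.721×10⁻⁵ mol photons = 0.75.

Φ = 0.75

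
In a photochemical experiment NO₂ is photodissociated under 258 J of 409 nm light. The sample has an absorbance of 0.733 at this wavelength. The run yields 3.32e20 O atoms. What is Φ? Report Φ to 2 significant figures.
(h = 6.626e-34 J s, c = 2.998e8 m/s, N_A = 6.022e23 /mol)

Product: 3.32e20 / 6.022e23 = 5.513e-4 mol.
Photon energy at 409 nm: hc/λ = (6.626e-34)(2.998e8)/(409e-9) = 4.857e-19 J.
Photons incident: 258 / 4.857e-19 = 5.312e20, i.e. 5.312e20/6.022e23 = 8.821e-4 mol.
Fraction absorbed: 1 − 10^(−0.733) = 0.8151.
Photons absorbed: 0.8151 × 8.821e-4 = 7.190e-4 mol.
Φ = 5.513e-4 mol / 7.190e-4 mol photons = 0.77.

Φ = 0.77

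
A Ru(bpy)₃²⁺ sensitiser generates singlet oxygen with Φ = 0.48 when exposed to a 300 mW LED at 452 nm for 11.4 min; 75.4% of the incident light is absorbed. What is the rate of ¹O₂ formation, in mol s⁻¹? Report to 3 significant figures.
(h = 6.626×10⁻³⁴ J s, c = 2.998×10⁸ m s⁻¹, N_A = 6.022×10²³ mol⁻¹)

Photon energy at 452 nm: hc/λ = (6.626×10⁻³⁴)(2.998×10⁸)/(452×10⁻⁹) = 4.395×10⁻¹⁹ J.
Energy delivered: (300 mW)(684 s) = 205.2 J.
Photons incident: 205.2 / 4.395×10⁻¹⁹ = 4.669×10²⁰, i.e. 4.669×10²⁰/6.022×10²³ = 7.753×10⁻⁴ mol.
Photons absorbed: 0.754 × 7.753×10⁻⁴ = 5.846×10⁻⁴ mol.
Product formed: 0.48 × 5.846×10⁻⁴ = 2.806×10⁻⁴ mol.
Rate: 2.806×10⁻⁴ / 684 s = 4.10×10⁻⁷ mol s⁻¹.

4.10×10⁻⁷ mol s⁻¹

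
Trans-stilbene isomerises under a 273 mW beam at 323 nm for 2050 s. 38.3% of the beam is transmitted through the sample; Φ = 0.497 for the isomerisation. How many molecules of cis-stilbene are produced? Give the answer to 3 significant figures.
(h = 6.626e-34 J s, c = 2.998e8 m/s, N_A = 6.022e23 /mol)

Photon energy at 323 nm: hc/λ = (6.626e-34)(2.998e8)/(323e-9) = 6.150e-19 J.
Energy delivered: (273 mW)(2050 s) = 559.7 J.
Photons incident: 559.7 / 6.150e-19 = 9.101e20, i.e. 9.101e20/6.022e23 = 0.001511 mol.
Fraction absorbed: 1 − 38.3/100 = 0.6170.
Photons absorbed: 0.6170 × 0.001511 = 9.323e-4 mol.
Product: Φ × n_abs = 0.497 × 9.323e-4 = 4.634e-4 mol.
As a count: 4.634e-4 × 6.022e23 = 2.79e20.

2.79e20 molecules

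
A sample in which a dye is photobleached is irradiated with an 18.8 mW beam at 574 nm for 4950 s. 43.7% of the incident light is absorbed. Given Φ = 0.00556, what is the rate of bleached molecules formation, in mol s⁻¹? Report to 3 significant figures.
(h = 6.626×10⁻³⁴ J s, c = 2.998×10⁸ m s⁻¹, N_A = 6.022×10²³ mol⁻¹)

Photon energy at 574 nm: hc/λ = (6.626×10⁻³⁴)(2.998×10⁸)/(574×10⁻⁹) = 3.461×10⁻¹⁹ J.
Energy delivered: (18.8 mW)(4950 s) = 93.06 J.
Photons incident: 93.06 / 3.461×10⁻¹⁹ = 2.689×10²⁰, i.e. 2.689×10²⁰/6.022×10²³ = 4.465×10⁻⁴ mol.
Photons absorbed: 0.437 × 4.465×10⁻⁴ = 1.951×10⁻⁴ mol.
Product formed: 0.00556 × 1.951×10⁻⁴ = 1.085×10⁻⁶ mol.
Rate: 1.085×10⁻⁶ / 4950 s = 2.19×10⁻¹⁰ mol s⁻¹.

2.19×10⁻¹⁰ mol s⁻¹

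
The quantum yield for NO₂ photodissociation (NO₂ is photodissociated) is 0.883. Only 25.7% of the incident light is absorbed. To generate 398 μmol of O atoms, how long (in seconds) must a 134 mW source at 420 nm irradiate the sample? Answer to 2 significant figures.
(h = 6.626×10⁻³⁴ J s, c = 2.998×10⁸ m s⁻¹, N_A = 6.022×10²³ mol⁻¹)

Product: 398 μmol = 3.98×10⁻⁴ mol.
Photons that must be absorbed: 3.98×10⁻⁴ / 0.883 = 4.507×10⁻⁴ mol.
Incident photons needed: 4.507×10⁻⁴ / 0.257 = 0.001754 mol.
Photon energy: hc/λ = 4.730×10⁻¹⁹ J; per mole, 2.848×10⁵ J mol⁻¹.
Energy required: 0.001754 × 2.848×10⁵ = 499.5 J.
Time: 499.5 J / 0.134 W = 3700 s.

t ≈ 3700 s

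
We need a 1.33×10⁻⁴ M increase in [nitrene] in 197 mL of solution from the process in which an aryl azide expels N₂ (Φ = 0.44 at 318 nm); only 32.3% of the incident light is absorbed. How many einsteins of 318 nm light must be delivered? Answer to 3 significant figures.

Product: (1.33×10⁻⁴ M)(0.197 L) = 2.620×10⁻⁵ mol.
Photons that must be absorbed: 2.620×10⁻⁵ / 0.44 = 5.955×10⁻⁵ mol.
Incident photons needed: 5.955×10⁻⁵ / 0.323 = 1.844×10⁻⁴ mol.

1.84×10⁻⁴ einstein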